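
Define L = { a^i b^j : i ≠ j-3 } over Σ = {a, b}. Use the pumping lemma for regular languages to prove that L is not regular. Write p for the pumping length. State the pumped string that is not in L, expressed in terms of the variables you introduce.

Assume L is regular. Let p be the pumping length given by the pumping lemma.
Choose w = a^p b^{p+p!+3}. Since p ≠ (p+p!+3)-3 = p+p!, w ∈ L; and |w| ≥ p.
Write w = xyz as guaranteed by the lemma, with |xy| ≤ p and y is nonempty.
Since the first p symbols of w are all a's and |xy| ≤ p, y lies entirely in the leading a-block: y = a^k for some k with 1 ≤ k ≤ p.
Since 1 ≤ k ≤ p, k divides p!; set t = 1 + p!/k. Then xy^t z has p + (p!/k)·k = p + p! copies of a. Now the a-count is p+p! and (b-count)-3 = (p+p!+3)-3 = p+p!, so i ≠ j-3 fails. So xy^t z = a^{p+p!} b^{p+p!+3} ∉ L.
This is a contradiction; hence L is not regular.

a^{p+p!} b^{p+p!+3}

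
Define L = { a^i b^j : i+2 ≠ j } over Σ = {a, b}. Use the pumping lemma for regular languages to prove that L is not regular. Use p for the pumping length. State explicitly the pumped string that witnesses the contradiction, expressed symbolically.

Suppose for contradiction that L is regular, and let p be the pumping length.
Choose w = a^p b^{p+p!+2}. Since p ≠ (p+p!+2)-2 = p+p!, w ∈ L; and |w| ≥ p.
Write w = xyz as guaranteed by the lemma, with |xy| ≤ p and y is nonempty.
The first p characters of w are a's, so xy (and hence y) consists only of a's. Write y = a^k, 1 ≤ k ≤ p.
Since 1 ≤ k ≤ p, k divides p!; set t = 1 + p!/k. Then xy^t z has p + (p!/k)·k = p + p! copies of a. Now the a-count is p+p! and (b-count)-2 = (p+p!+2)-2 = p+p!, so i+2 ≠ j fails. So xy^t z = a^{p+p!} b^{p+p!+2} ∉ L.
This is a contradiction; hence L is not regular.

a^{p+p!} b^{p+p!+2}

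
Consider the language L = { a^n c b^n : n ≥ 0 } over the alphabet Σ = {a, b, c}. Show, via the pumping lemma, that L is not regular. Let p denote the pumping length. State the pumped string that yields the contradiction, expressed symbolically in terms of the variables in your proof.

a^{p+k} c b^p

Suppose for contradiction that L is regular, and let p be the pumping length.
Take w = a^p c b^p ∈ L with |w| = 2p+1 ≥ p.
The pumping lemma gives a decomposition w = xyz where |xy| ≤ p and |y| ≥ 1.
Since the first p symbols of w are all a's and |xy| ≤ p, y lies entirely in the leading a-block: y = a^k for some k with 1 ≤ k ≤ p.
Pump with i = 2: xy^2z = a^{p+k} c b^p, which would require p+k = p. But k ≥ 1, so xy^2z ∉ L.
Contradiction. Therefore L is not regular.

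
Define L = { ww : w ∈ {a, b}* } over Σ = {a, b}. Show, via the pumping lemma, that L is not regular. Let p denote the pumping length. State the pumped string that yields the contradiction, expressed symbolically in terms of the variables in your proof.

Assume L is regular. Let p be the pumping length given by the pumping lemma.
Take w = a^p b^p a^p b^p = uu where u = a^pb^p; then w ∈ L and |w| = 4p ≥ p.
The pumping lemma gives a decomposition w = xyz where |xy| ≤ p and |y| > 0.
The first p characters of w are a's, so xy (and hence y) consists only of a's. Write y = a^k, 1 ≤ k ≤ p.
Pump with i = 2: xy^2z = a^{p+k} b^p a^p b^p, of length 4p+k. Suppose this equals vv. The string starts with a and ends with b, so v does too; thus the boundary between the two copies of v is a b→a transition. There is exactly one such transition, at position 2p+k, so |v| = 2p+k and |vv| = 4p+2k ≠ 4p+k since k ≥ 1. So xy^2z ∉ L.
This contradicts the pumping lemma, so L is not regular.

a^{p+k} b^p a^p b^p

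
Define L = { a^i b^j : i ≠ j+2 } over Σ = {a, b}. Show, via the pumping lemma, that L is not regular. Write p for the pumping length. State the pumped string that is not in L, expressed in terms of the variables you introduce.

Assume L is regular. Let p be the pumping length given by the pumping lemma.
Choose w = a^p b^{p+p!-2}. Since p ≠ (p+p!-2)+2 = p+p!, w ∈ L; and |w| ≥ p.
The pumping lemma gives a decomposition w = xyz where |xy| ≤ p and |y| ≥ 1.
The first p characters of w are a's, so xy (and hence y) consists only of a's. Write y = a^k, 1 ≤ k ≤ p.
Since 1 ≤ k ≤ p, k divides p!; set t = 1 + p!/k. Then xy^t z has p + (p!/k)·k = p + p! copies of a. Now the a-count is p+p! and (b-count)+2 = (p+p!-2)+2 = p+p!, so i ≠ j+2 fails. So xy^t z = a^{p+p!} b^{p+p!-2} ∉ L.
This is a contradiction; hence L is not regular.

a^{p+p!} b^{p+p!-2}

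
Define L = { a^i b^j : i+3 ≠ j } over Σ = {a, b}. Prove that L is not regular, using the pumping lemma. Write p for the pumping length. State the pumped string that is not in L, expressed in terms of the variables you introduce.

Assume L is regular; let p be its pumping constant.
Choose w = a^p b^{p+p!+3}. Since p ≠ (p+p!+3)-3 = p+p!, w ∈ L; and |w| ≥ p.
The pumping lemma gives a decomposition w = xyz where |xy| ≤ p and y is nonempty.
The first p characters of w are a's, so xy (and hence y) consists only of a's. Write y = a^k, 1 ≤ k ≤ p.
Since 1 ≤ k ≤ p, k divides p!; set t = 1 + p!/k. Then xy^t z has p + (p!/k)·k = p + p! copies of a. Now the a-count is p+p! and (b-count)-3 = (p+p!+3)-3 = p+p!, so i+3 ≠ j fails. So xy^t z = a^{p+p!} b^{p+p!+3} ∉ L.
This is a contradiction; hence L is not regular.

a^{p+p!} b^{p+p!+3}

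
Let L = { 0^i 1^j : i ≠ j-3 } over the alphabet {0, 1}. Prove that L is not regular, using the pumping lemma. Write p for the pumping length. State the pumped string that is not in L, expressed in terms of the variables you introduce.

Assume L is regular; let p be its pumping constant.
Choose w = 0^p 1^{p+p!+3}. Since p ≠ (p+p!+3)-3 = p+p!, w ∈ L; and |w| ≥ p.
Write w = xyz as guaranteed by the lemma, with |xy| ≤ p and |y| > 0.
The first p characters of w are 0's, so xy (and hence y) consists only of 0's. Write y = 0^k, 1 ≤ k ≤ p.
Since 1 ≤ k ≤ p, k divides p!; set t = 1 + p!/k. Then xy^t z has p + (p!/k)·k = p + p! copies of 0. Now the 0-count is p+p! and (1-count)-3 = (p+p!+3)-3 = p+p!, so i ≠ j-3 fails. So xy^t z = 0^{p+p!} 1^{p+p!+3} ∉ L.
This is a contradiction; hence L is not regular.

0^{p+p!} 1^{p+p!+3}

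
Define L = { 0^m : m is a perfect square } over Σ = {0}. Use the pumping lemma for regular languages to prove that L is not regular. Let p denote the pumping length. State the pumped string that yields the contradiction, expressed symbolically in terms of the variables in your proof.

0^{p²+k}

Suppose for contradiction that L is regular, and let p be the pumping length.
Take w = 0^{p²} ∈ L with |w| = p² ≥ p.
By the pumping lemma, w = xyz with |xy| ≤ p and |y| > 0.
Then y = 0^k for some k with 1 ≤ k ≤ p.
Pump with i = 2: xy^2z = 0^{p²+k}. Since 1 ≤ k ≤ p, p² < p²+k ≤ p²+p < (p+1)², so p²+k lies strictly between consecutive squares and is not a perfect square. So xy^2z ∉ L.
This is a contradiction; hence L is not regular.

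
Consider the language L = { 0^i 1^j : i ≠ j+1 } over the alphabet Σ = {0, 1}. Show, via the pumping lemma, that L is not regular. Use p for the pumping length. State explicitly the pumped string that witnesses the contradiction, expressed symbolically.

Toward a contradiction, assume L is regular with pumping length p.
Choose w = 0^p 1^{p+p!-1}. Since p ≠ (p+p!-1)+1 = p+p!, w ∈ L; and |w| ≥ p.
Write w = xyz as guaranteed by the lemma, with |xy| ≤ p and |y| > 0.
Because |xy| ≤ p and w begins with p copies of 0, we have y = 0^k with 1 ≤ k ≤ p.
Since 1 ≤ k ≤ p, k divides p!; set t = 1 + p!/k. Then xy^t z has p + (p!/k)·k = p + p! copies of 0. Now the 0-count is p+p! and (1-count)+1 = (p+p!-1)+1 = p+p!, so i ≠ j+1 fails. So xy^t z = 0^{p+p!} 1^{p+p!-1} ∉ L.
Contradiction. Therefore L is not regular.

0^{p+p!} 1^{p+p!-1}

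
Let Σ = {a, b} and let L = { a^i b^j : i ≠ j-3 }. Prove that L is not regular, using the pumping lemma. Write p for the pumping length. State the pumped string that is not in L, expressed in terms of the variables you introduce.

Toward a contradiction, assume L is regular with pumping length p.
Choose w = a^p b^{p+p!+3}. Since p ≠ (p+p!+3)-3 = p+p!, w ∈ L; and |w| ≥ p.
Write w = xyz as guaranteed by the lemma, with |xy| ≤ p and |y| > 0.
Because |xy| ≤ p and w begins with p copies of a, we have y = a^k with 1 ≤ k ≤ p.
Since 1 ≤ k ≤ p, k divides p!; set t = 1 + p!/k. Then xy^t z has p + (p!/k)·k = p + p! copies of a. Now the a-count is p+p! and (b-count)-3 = (p+p!+3)-3 = p+p!, so i ≠ j-3 fails. So xy^t z = a^{p+p!} b^{p+p!+3} ∉ L.
This is a contradiction; hence L is not regular.

a^{p+p!} b^{p+p!+3}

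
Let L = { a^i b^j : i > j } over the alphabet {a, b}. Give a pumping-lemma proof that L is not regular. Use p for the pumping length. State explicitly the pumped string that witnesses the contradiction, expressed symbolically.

a^{p+1-k} b^p

Assume L is regular. Let p be the pumping length given by the pumping lemma.
Choose w = a^{p+1} b^p ∈ L, with |w| = 2p+1 ≥ p.
Write w = xyz as guaranteed by the lemma, with |xy| ≤ p and y is nonempty.
Since the first p symbols of w are all a's and |xy| ≤ p, y lies entirely in the leading a-block: y = a^k for some k with 1 ≤ k ≤ p.
Consider xy^0z = xz = a^{p+1-k} b^p. Since k ≥ 1, the a-count p+1-k is at most p, so i > j fails; thus xz ∉ L.
Contradiction. Therefore L is not regular.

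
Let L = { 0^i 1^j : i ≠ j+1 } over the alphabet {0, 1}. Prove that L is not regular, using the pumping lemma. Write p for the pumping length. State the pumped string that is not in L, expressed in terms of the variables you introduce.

0^{p+p!} 1^{p+p!-1}

Assume L is regular; let p be its pumping constant.
Choose w = 0^p 1^{p+p!-1}. Since p ≠ (p+p!-1)+1 = p+p!, w ∈ L; and |w| ≥ p.
Write w = xyz as guaranteed by the lemma, with |xy| ≤ p and y is nonempty.
Since the first p symbols of w are all 0's and |xy| ≤ p, y lies entirely in the leading 0-block: y = 0^k for some k with 1 ≤ k ≤ p.
Since 1 ≤ k ≤ p, k divides p!; set t = 1 + p!/k. Then xy^t z has p + (p!/k)·k = p + p! copies of 0. Now the 0-count is p+p! and (1-count)+1 = (p+p!-1)+1 = p+p!, so i ≠ j+1 fails. So xy^t z = 0^{p+p!} 1^{p+p!-1} ∉ L.
Contradiction. Therefore L is not regular.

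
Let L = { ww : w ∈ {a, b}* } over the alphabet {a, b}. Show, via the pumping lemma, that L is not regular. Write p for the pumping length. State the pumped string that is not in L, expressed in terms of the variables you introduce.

Toward a contradiction, assume L is regular with pumping length p.
Take w = a^p b^p a^p b^p = uu where u = a^pb^p; then w ∈ L and |w| = 4p ≥ p.
The pumping lemma gives a decomposition w = xyz where |xy| ≤ p and y is nonempty.
Since the first p symbols of w are all a's and |xy| ≤ p, y lies entirely in the leading a-block: y = a^k for some k with 1 ≤ k ≤ p.
Pump with i = 2: xy^2z = a^{p+k} b^p a^p b^p, of length 4p+k. Suppose this equals vv. The string starts with a and ends with b, so v does too; thus the boundary between the two copies of v is a b→a transition. There is exactly one such transition, at position 2p+k, so |v| = 2p+k and |vv| = 4p+2k ≠ 4p+k since k ≥ 1. So xy^2z ∉ L.
This is a contradiction; hence L is not regular.

a^{p+k} b^p a^p b^p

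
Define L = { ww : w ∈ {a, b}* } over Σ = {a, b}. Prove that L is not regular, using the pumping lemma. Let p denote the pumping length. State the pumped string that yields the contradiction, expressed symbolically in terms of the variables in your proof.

a^{p+k} b^p a^p b^p

Toward a contradiction, assume L is regular with pumping length p.
Take w = a^p b^p a^p b^p = uu where u = a^pb^p; then w ∈ L and |w| = 4p ≥ p.
Write w = xyz as guaranteed by the lemma, with |xy| ≤ p and y is nonempty.
Since the first p symbols of w are all a's and |xy| ≤ p, y lies entirely in the leading a-block: y = a^k for some k with 1 ≤ k ≤ p.
Pump with i = 2: xy^2z = a^{p+k} b^p a^p b^p, of length 4p+k. Suppose this equals vv. The string starts with a and ends with b, so v does too; thus the boundary between the two copies of v is a b→a transition. There is exactly one such transition, at position 2p+k, so |v| = 2p+k and |vv| = 4p+2k ≠ 4p+k since k ≥ 1. So xy^2z ∉ L.
This contradicts the pumping lemma, so L is not regular.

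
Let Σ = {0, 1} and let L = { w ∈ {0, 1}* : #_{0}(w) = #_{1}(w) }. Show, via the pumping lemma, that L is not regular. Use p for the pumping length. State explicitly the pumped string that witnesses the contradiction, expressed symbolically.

0^{p+k} 1^p

Assume L is regular; let p be its pumping constant.
Choose w = 0^p 1^p ∈ L with |w| = 2p ≥ p.
By the pumping lemma, w = xyz with |xy| ≤ p and |y| ≥ 1.
Since the first p symbols of w are all 0's and |xy| ≤ p, y lies entirely in the leading 0-block: y = 0^k for some k with 1 ≤ k ≤ p.
Pump with i = 2: xy^2z = 0^{p+k} 1^p has p+k occurrences of 0 but only p of 1. Since k ≥ 1 the counts differ, so xy^2z ∉ L.
Contradiction. Therefore L is not regular.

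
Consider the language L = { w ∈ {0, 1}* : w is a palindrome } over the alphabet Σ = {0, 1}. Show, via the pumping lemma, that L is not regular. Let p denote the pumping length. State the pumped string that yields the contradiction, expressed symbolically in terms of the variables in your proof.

Assume L is regular. Let p be the pumping length given by the pumping lemma.
Take w = 0^p 1 0^p, a palindrome of length 2p+1 ≥ p.
The pumping lemma gives a decomposition w = xyz where |xy| ≤ p and y is nonempty.
The first p characters of w are 0's, so xy (and hence y) consists only of 0's. Write y = 0^k, 1 ≤ k ≤ p.
Pump with i = 2: xy^2z = 0^{p+k} 1 0^p. Its reverse is 0^p 1 0^{p+k}, which differs from xy^2z since k ≥ 1. So xy^2z is not a palindrome and xy^2z ∉ L.
Contradiction. Therefore L is not regular.

0^{p+k} 1 0^p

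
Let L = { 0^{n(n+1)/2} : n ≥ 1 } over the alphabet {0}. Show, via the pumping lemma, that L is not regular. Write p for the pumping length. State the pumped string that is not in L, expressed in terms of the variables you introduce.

0^{p(p+1)/2+k}

Suppose for contradiction that L is regular, and let p be the pumping length.
Take w = 0^{p(p+1)/2} ∈ L with |w| = p(p+1)/2 ≥ p.
The pumping lemma gives a decomposition w = xyz where |xy| ≤ p and y is nonempty.
Then y = 0^k for some k with 1 ≤ k ≤ p.
Pump with i = 2: xy^2z = 0^{p(p+1)/2+k}. Since 1 ≤ k ≤ p, p(p+1)/2 < p(p+1)/2+k ≤ p(p+1)/2+p < (p+1)(p+2)/2, so p(p+1)/2+k is strictly between consecutive triangular numbers. So xy^2z ∉ L.
This is a contradiction; hence L is not regular.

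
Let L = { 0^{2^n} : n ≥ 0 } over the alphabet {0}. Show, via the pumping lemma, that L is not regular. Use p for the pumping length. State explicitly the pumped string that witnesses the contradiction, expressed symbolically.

Assume L is regular. Let p be the pumping length given by the pumping lemma.
Take w = 0^{2^p} ∈ L with |w| = 2^p ≥ p.
The pumping lemma gives a decomposition w = xyz where |xy| ≤ p and |y| > 0.
Then y = 0^k for some k with 1 ≤ k ≤ p.
Pump with i = 2: xy^2z = 0^{2^p+k}. Since 1 ≤ k ≤ p < 2^p, we have 2^p < 2^p+k < 2^{p+1}, so 2^p+k is not a power of 2. So xy^2z ∉ L.
This contradicts the pumping lemma, so L is not regular.

0^{2^p+k}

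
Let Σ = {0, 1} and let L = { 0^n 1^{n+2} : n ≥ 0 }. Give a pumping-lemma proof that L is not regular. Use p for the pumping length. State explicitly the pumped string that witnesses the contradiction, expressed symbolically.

Suppose for contradiction that L is regular, and let p be the pumping length.
Let w = 0^p 1^{p+2} ∈ L; note |w| = 2p+2 ≥ p.
Write w = xyz as guaranteed by the lemma, with |xy| ≤ p and y is nonempty.
The first p characters of w are 0's, so xy (and hence y) consists only of 0's. Write y = 0^k, 1 ≤ k ≤ p.
Pump with i = 2: xy^2z = 0^{p+k} 1^{p+2}. For this to lie in L we would need p+2 = (p+k)+2, which forces k = 0. But k ≥ 1, so xy^2z ∉ L.
Contradiction. Therefore L is not regular.

0^{p+k} 1^{p+2}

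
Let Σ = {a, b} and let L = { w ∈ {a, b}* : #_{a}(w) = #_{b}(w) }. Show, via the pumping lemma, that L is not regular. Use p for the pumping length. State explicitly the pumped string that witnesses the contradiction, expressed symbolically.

Assume L is regular; let p be its pumping constant.
Choose w = a^p b^p ∈ L with |w| = 2p ≥ p.
By the pumping lemma, w = xyz with |xy| ≤ p and |y| > 0.
The first p characters of w are a's, so xy (and hence y) consists only of a's. Write y = a^k, 1 ≤ k ≤ p.
Pump with i = 2: xy^2z = a^{p+k} b^p has p+k occurrences of a but only p of b. Since k ≥ 1 the counts differ, so xy^2z ∉ L.
This contradicts the pumping lemma, so L is not regular.

a^{p+k} b^p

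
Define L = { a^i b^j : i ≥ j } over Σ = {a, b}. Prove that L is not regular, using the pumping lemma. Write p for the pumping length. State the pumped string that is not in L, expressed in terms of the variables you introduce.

Assume L is regular. Let p be the pumping length given by the pumping lemma.
Choose w = a^p b^p ∈ L, with |w| = 2p ≥ p.
By the pumping lemma, w = xyz with |xy| ≤ p and y is nonempty.
The first p characters of w are a's, so xy (and hence y) consists only of a's. Write y = a^k, 1 ≤ k ≤ p.
Consider xy^0z = xz = a^{p-k} b^p. Since k ≥ 1, the a-count p-k is less than p, so i ≥ j fails; thus xz ∉ L.
Contradiction. Therefore L is not regular.

a^{p-k} b^p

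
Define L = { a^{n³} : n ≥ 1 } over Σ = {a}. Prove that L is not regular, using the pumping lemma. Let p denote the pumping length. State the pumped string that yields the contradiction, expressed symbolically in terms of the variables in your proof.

a^{p³+k}

Assume L is regular; let p be its pumping constant.
Take w = a^{p³} ∈ L with |w| = p³ ≥ p.
By the pumping lemma, w = xyz with |xy| ≤ p and |y| ≥ 1.
Then y = a^k for some k with 1 ≤ k ≤ p.
Pump with i = 2: xy^2z = a^{p³+k}. Since 1 ≤ k ≤ p, p³ < p³+k ≤ p³+p < p³+3p²+3p+1 = (p+1)³, so p³+k is not a perfect cube. So xy^2z ∉ L.
This contradicts the pumping lemma, so L is not regular.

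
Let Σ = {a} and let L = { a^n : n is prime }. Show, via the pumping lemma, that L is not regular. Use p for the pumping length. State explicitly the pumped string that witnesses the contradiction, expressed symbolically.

Assume L is regular. Let p be the pumping length given by the pumping lemma.
Let q be a prime with q ≥ p+2 (infinitely many primes exist), and take w = a^q ∈ L with |w| = q ≥ p.
Write w = xyz as guaranteed by the lemma, with |xy| ≤ p and y is nonempty.
Then y = a^k for some k with 1 ≤ k ≤ p.
Since 1 ≤ k ≤ p, |xz| = q-k. Pump with i = q+1: |xy^{q+1}z| = (q-k)+(q+1)k = q+qk = q(1+k), which is composite (both factors ≥ 2). So xy^{q+1}z = a^{q(1+k)} ∉ L.
This contradicts the pumping lemma, so L is not regular.

a^{q(1+k)}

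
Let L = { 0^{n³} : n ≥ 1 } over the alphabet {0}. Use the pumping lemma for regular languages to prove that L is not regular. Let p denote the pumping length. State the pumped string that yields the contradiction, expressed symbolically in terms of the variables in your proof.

0^{p³+k}

Assume L is regular; let p be its pumping constant.
Take w = 0^{p³} ∈ L with |w| = p³ ≥ p.
The pumping lemma gives a decomposition w = xyz where |xy| ≤ p and y is nonempty.
Then y = 0^k for some k with 1 ≤ k ≤ p.
Pump with i = 2: xy^2z = 0^{p³+k}. Since 1 ≤ k ≤ p, p³ < p³+k ≤ p³+p < p³+3p²+3p+1 = (p+1)³, so p³+k is not a perfect cube. So xy^2z ∉ L.
This contradicts the pumping lemma, so L is not regular.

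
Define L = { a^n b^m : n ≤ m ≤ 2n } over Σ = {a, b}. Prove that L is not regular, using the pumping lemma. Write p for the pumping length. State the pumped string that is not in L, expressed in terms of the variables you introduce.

Assume L is regular; let p be its pumping constant.
Take w = a^p b^p ∈ L (since p ≤ p ≤ 2p), with |w| = 2p ≥ p.
By the pumping lemma, w = xyz with |xy| ≤ p and |y| ≥ 1.
Since the first p symbols of w are all a's and |xy| ≤ p, y lies entirely in the leading a-block: y = a^k for some k with 1 ≤ k ≤ p.
Pump with i = 2: xy^2z = a^{p+k} b^p. Now n = p+k > p = m, so the condition n ≤ m fails. Thus xy^2z ∉ L.
This contradicts the pumping lemma, so L is not regular.

a^{p+k} b^p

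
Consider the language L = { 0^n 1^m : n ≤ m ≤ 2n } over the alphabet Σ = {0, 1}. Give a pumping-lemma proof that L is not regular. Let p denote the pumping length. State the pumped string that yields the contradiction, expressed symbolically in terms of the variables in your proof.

Assume L is regular; let p be its pumping constant.
Take w = 0^p 1^p ∈ L (since p ≤ p ≤ 2p), with |w| = 2p ≥ p.
Write w = xyz as guaranteed by the lemma, with |xy| ≤ p and y is nonempty.
Since the first p symbols of w are all 0's and |xy| ≤ p, y lies entirely in the leading 0-block: y = 0^k for some k with 1 ≤ k ≤ p.
Pump with i = 2: xy^2z = 0^{p+k} 1^p. Now n = p+k > p = m, so the condition n ≤ m fails. Thus xy^2z ∉ L.
This contradicts the pumping lemma, so L is not regular.

0^{p+k} 1^p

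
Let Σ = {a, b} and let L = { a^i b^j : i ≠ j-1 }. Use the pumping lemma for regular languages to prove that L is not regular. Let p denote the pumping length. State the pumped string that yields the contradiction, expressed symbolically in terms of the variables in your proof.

a^{p+p!} b^{p+p!+1}

Suppose for contradiction that L is regular, and let p be the pumping length.
Choose w = a^p b^{p+p!+1}. Since p ≠ (p+p!+1)-1 = p+p!, w ∈ L; and |w| ≥ p.
By the pumping lemma, w = xyz with |xy| ≤ p and y is nonempty.
Since the first p symbols of w are all a's and |xy| ≤ p, y lies entirely in the leading a-block: y = a^k for some k with 1 ≤ k ≤ p.
Since 1 ≤ k ≤ p, k divides p!; set t = 1 + p!/k. Then xy^t z has p + (p!/k)·k = p + p! copies of a. Now the a-count is p+p! and (b-count)-1 = (p+p!+1)-1 = p+p!, so i ≠ j-1 fails. So xy^t z = a^{p+p!} b^{p+p!+1} ∉ L.
This is a contradiction; hence L is not regular.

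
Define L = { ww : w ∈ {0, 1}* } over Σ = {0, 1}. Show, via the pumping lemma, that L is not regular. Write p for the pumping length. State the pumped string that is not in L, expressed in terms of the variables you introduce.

Assume L is regular. Let p be the pumping length given by the pumping lemma.
Take w = 0^p 1^p 0^p 1^p = uu where u = 0^p1^p; then w ∈ L and |w| = 4p ≥ p.
Write w = xyz as guaranteed by the lemma, with |xy| ≤ p and y is nonempty.
The first p characters of w are 0's, so xy (and hence y) consists only of 0's. Write y = 0^k, 1 ≤ k ≤ p.
Pump with i = 2: xy^2z = 0^{p+k} 1^p 0^p 1^p, of length 4p+k. Suppose this equals vv. The string starts with 0 and ends with 1, so v does too; thus the boundary between the two copies of v is a 1→0 transition. There is exactly one such transition, at position 2p+k, so |v| = 2p+k and |vv| = 4p+2k ≠ 4p+k since k ≥ 1. So xy^2z ∉ L.
This is a contradiction; hence L is not regular.

0^{p+k} 1^p 0^p 1^p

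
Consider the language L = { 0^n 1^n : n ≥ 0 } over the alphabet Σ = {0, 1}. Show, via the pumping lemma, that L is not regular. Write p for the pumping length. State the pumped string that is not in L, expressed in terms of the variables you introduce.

0^{p+k} 1^p

Suppose for contradiction that L is regular, and let p be the pumping length.
Take w = 0^p 1^p. Then w ∈ L and |w| = 2p ≥ p.
Write w = xyz as guaranteed by the lemma, with |xy| ≤ p and |y| > 0.
The first p characters of w are 0's, so xy (and hence y) consists only of 0's. Write y = 0^k, 1 ≤ k ≤ p.
Pump with i = 2: xy^2z = 0^{p+k} 1^p. For this to lie in L we would need p = p+k, which forces k = 0. But k ≥ 1, so xy^2z ∉ L.
This is a contradiction; hence L is not regular.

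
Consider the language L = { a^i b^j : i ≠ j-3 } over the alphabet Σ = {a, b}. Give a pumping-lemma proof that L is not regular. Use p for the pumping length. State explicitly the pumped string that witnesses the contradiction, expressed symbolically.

a^{p+p!} b^{p+p!+3}

Suppose for contradiction that L is regular, and let p be the pumping length.
Choose w = a^p b^{p+p!+3}. Since p ≠ (p+p!+3)-3 = p+p!, w ∈ L; and |w| ≥ p.
By the pumping lemma, w = xyz with |xy| ≤ p and |y| > 0.
Because |xy| ≤ p and w begins with p copies of a, we have y = a^k with 1 ≤ k ≤ p.
Since 1 ≤ k ≤ p, k divides p!; set t = 1 + p!/k. Then xy^t z has p + (p!/k)·k = p + p! copies of a. Now the a-count is p+p! and (b-count)-3 = (p+p!+3)-3 = p+p!, so i ≠ j-3 fails. So xy^t z = a^{p+p!} b^{p+p!+3} ∉ L.
This is a contradiction; hence L is not regular.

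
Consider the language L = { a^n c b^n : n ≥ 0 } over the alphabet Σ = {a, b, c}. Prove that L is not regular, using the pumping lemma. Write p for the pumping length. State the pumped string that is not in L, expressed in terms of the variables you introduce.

Assume L is regular. Let p be the pumping length given by the pumping lemma.
Take w = a^p c b^p ∈ L with |w| = 2p+1 ≥ p.
The pumping lemma gives a decomposition w = xyz where |xy| ≤ p and |y| ≥ 1.
Because |xy| ≤ p and w begins with p copies of a, we have y = a^k with 1 ≤ k ≤ p.
Pump with i = 2: xy^2z = a^{p+k} c b^p, which would require p+k = p. But k ≥ 1, so xy^2z ∉ L.
This contradicts the pumping lemma, so L is not regular.

a^{p+k} c b^p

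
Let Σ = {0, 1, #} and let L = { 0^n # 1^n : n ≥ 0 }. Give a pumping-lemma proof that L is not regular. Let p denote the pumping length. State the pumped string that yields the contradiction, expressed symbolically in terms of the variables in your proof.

Assume L is regular. Let p be the pumping length given by the pumping lemma.
Take w = 0^p # 1^p ∈ L with |w| = 2p+1 ≥ p.
Write w = xyz as guaranteed by the lemma, with |xy| ≤ p and |y| > 0.
The first p characters of w are 0's, so xy (and hence y) consists only of 0's. Write y = 0^k, 1 ≤ k ≤ p.
Pump with i = 2: xy^2z = 0^{p+k} # 1^p, which would require p+k = p. But k ≥ 1, so xy^2z ∉ L.
This contradicts the pumping lemma, so L is not regular.

0^{p+k} # 1^p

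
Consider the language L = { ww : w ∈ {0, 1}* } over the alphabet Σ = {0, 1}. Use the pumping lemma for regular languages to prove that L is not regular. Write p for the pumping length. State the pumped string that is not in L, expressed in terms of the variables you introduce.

Assume L is regular; let p be its pumping constant.
Take w = 0^p 1^p 0^p 1^p = uu where u = 0^p1^p; then w ∈ L and |w| = 4p ≥ p.
The pumping lemma gives a decomposition w = xyz where |xy| ≤ p and |y| ≥ 1.
Since the first p symbols of w are all 0's and |xy| ≤ p, y lies entirely in the leading 0-block: y = 0^k for some k with 1 ≤ k ≤ p.
Pump with i = 2: xy^2z = 0^{p+k} 1^p 0^p 1^p, of length 4p+k. Suppose this equals vv. The string starts with 0 and ends with 1, so v does too; thus the boundary between the two copies of v is a 1→0 transition. There is exactly one such transition, at position 2p+k, so |v| = 2p+k and |vv| = 4p+2k ≠ 4p+k since k ≥ 1. So xy^2z ∉ L.
Contradiction. Therefore L is not regular.

0^{p+k} 1^p 0^p 1^p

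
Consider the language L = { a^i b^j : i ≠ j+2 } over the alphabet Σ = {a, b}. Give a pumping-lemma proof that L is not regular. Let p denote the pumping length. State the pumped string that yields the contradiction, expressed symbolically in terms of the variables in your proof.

Suppose for contradiction that L is regular, and let p be the pumping length.
Choose w = a^p b^{p+p!-2}. Since p ≠ (p+p!-2)+2 = p+p!, w ∈ L; and |w| ≥ p.
By the pumping lemma, w = xyz with |xy| ≤ p and |y| ≥ 1.
Because |xy| ≤ p and w begins with p copies of a, we have y = a^k with 1 ≤ k ≤ p.
Since 1 ≤ k ≤ p, k divides p!; set t = 1 + p!/k. Then xy^t z has p + (p!/k)·k = p + p! copies of a. Now the a-count is p+p! and (b-count)+2 = (p+p!-2)+2 = p+p!, so i ≠ j+2 fails. So xy^t z = a^{p+p!} b^{p+p!-2} ∉ L.
This is a contradiction; hence L is not regular.

a^{p+p!} b^{p+p!-2}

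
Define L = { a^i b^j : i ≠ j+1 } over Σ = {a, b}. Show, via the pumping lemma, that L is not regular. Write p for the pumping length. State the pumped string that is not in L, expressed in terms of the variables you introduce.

Toward a contradiction, assume L is regular with pumping length p.
Choose w = a^p b^{p+p!-1}. Since p ≠ (p+p!-1)+1 = p+p!, w ∈ L; and |w| ≥ p.
The pumping lemma gives a decomposition w = xyz where |xy| ≤ p and |y| > 0.
Since the first p symbols of w are all a's and |xy| ≤ p, y lies entirely in the leading a-block: y = a^k for some k with 1 ≤ k ≤ p.
Since 1 ≤ k ≤ p, k divides p!; set t = 1 + p!/k. Then xy^t z has p + (p!/k)·k = p + p! copies of a. Now the a-count is p+p! and (b-count)+1 = (p+p!-1)+1 = p+p!, so i ≠ j+1 fails. So xy^t z = a^{p+p!} b^{p+p!-1} ∉ L.
This is a contradiction; hence L is not regular.

a^{p+p!} b^{p+p!-1}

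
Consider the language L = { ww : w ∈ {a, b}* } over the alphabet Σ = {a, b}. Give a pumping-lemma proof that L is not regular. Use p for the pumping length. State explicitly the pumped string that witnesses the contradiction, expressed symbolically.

a^{p+k} b^p a^p b^p

Suppose for contradiction that L is regular, and let p be the pumping length.
Take w = a^p b^p a^p b^p = uu where u = a^pb^p; then w ∈ L and |w| = 4p ≥ p.
By the pumping lemma, w = xyz with |xy| ≤ p and |y| ≥ 1.
Since the first p symbols of w are all a's and |xy| ≤ p, y lies entirely in the leading a-block: y = a^k for some k with 1 ≤ k ≤ p.
Pump with i = 2: xy^2z = a^{p+k} b^p a^p b^p, of length 4p+k. Suppose this equals vv. The string starts with a and ends with b, so v does too; thus the boundary between the two copies of v is a b→a transition. There is exactly one such transition, at position 2p+k, so |v| = 2p+k and |vv| = 4p+2k ≠ 4p+k since k ≥ 1. So xy^2z ∉ L.
This is a contradiction; hence L is not regular.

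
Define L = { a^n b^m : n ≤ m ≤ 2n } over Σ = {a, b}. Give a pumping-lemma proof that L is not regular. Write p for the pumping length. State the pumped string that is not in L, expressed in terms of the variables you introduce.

a^{p+k} b^p

Suppose for contradiction that L is regular, and let p be the pumping length.
Take w = a^p b^p ∈ L (since p ≤ p ≤ 2p), with |w| = 2p ≥ p.
The pumping lemma gives a decomposition w = xyz where |xy| ≤ p and |y| > 0.
The first p characters of w are a's, so xy (and hence y) consists only of a's. Write y = a^k, 1 ≤ k ≤ p.
Pump with i = 2: xy^2z = a^{p+k} b^p. Now n = p+k > p = m, so the condition n ≤ m fails. Thus xy^2z ∉ L.
This contradicts the pumping lemma, so L is not regular.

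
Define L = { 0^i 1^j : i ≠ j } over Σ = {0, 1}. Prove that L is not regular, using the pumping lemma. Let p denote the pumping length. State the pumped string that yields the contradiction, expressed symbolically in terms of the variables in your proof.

0^{p+p!} 1^{p+p!}

Assume L is regular. Let p be the pumping length given by the pumping lemma.
Choose w = 0^p 1^{p+p!}. Since p ≠ p+p!, w ∈ L; and |w| ≥ p.
Write w = xyz as guaranteed by the lemma, with |xy| ≤ p and y is nonempty.
Since the first p symbols of w are all 0's and |xy| ≤ p, y lies entirely in the leading 0-block: y = 0^k for some k with 1 ≤ k ≤ p.
Since 1 ≤ k ≤ p, k divides p!; set t = 1 + p!/k. Then xy^t z has p + (p!/k)·k = p + p! copies of 0. Now the 0-count equals the 1-count, so i ≠ j fails. So xy^t z = 0^{p+p!} 1^{p+p!} ∉ L.
Contradiction. Therefore L is not regular.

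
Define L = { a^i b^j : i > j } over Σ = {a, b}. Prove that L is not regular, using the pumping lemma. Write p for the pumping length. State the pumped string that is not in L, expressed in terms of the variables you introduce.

Assume L is regular. Let p be the pumping length given by the pumping lemma.
Choose w = a^{p+1} b^p ∈ L, with |w| = 2p+1 ≥ p.
The pumping lemma gives a decomposition w = xyz where |xy| ≤ p and y is nonempty.
Because |xy| ≤ p and w begins with p copies of a, we have y = a^k with 1 ≤ k ≤ p.
Consider xy^0z = xz = a^{p+1-k} b^p. Since k ≥ 1, the a-count p+1-k is at most p, so i > j fails; thus xz ∉ L.
This contradicts the pumping lemma, so L is not regular.

a^{p+1-k} b^p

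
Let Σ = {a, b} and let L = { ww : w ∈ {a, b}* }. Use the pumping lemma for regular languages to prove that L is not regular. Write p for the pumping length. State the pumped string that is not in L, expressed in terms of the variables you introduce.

a^{p+k} b^p a^p b^p

Suppose for contradiction that L is regular, and let p be the pumping length.
Take w = a^p b^p a^p b^p = uu where u = a^pb^p; then w ∈ L and |w| = 4p ≥ p.
By the pumping lemma, w = xyz with |xy| ≤ p and y is nonempty.
Because |xy| ≤ p and w begins with p copies of a, we have y = a^k with 1 ≤ k ≤ p.
Pump with i = 2: xy^2z = a^{p+k} b^p a^p b^p, of length 4p+k. Suppose this equals vv. The string starts with a and ends with b, so v does too; thus the boundary between the two copies of v is a b→a transition. There is exactly one such transition, at position 2p+k, so |v| = 2p+k and |vv| = 4p+2k ≠ 4p+k since k ≥ 1. So xy^2z ∉ L.
This is a contradiction; hence L is not regular.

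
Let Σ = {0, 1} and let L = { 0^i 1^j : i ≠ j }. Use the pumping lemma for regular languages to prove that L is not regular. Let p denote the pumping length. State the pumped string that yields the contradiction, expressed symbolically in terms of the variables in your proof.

Assume L is regular. Let p be the pumping length given by the pumping lemma.
Choose w = 0^p 1^{p+p!}. Since p ≠ p+p!, w ∈ L; and |w| ≥ p.
The pumping lemma gives a decomposition w = xyz where |xy| ≤ p and |y| > 0.
The first p characters of w are 0's, so xy (and hence y) consists only of 0's. Write y = 0^k, 1 ≤ k ≤ p.
Since 1 ≤ k ≤ p, k divides p!; set t = 1 + p!/k. Then xy^t z has p + (p!/k)·k = p + p! copies of 0. Now the 0-count equals the 1-count, so i ≠ j fails. So xy^t z = 0^{p+p!} 1^{p+p!} ∉ L.
Contradiction. Therefore L is not regular.

0^{p+p!} 1^{p+p!}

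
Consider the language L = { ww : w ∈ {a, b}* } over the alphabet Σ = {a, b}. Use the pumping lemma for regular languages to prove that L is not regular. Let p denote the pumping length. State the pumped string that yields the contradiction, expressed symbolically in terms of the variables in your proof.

Suppose for contradiction that L is regular, and let p be the pumping length.
Take w = a^p b^p a^p b^p = uu where u = a^pb^p; then w ∈ L and |w| = 4p ≥ p.
Write w = xyz as guaranteed by the lemma, with |xy| ≤ p and y is nonempty.
Because |xy| ≤ p and w begins with p copies of a, we have y = a^k with 1 ≤ k ≤ p.
Pump with i = 2: xy^2z = a^{p+k} b^p a^p b^p, of length 4p+k. Suppose this equals vv. The string starts with a and ends with b, so v does too; thus the boundary between the two copies of v is a b→a transition. There is exactly one such transition, at position 2p+k, so |v| = 2p+k and |vv| = 4p+2k ≠ 4p+k since k ≥ 1. So xy^2z ∉ L.
This contradicts the pumping lemma, so L is not regular.

a^{p+k} b^p a^p b^p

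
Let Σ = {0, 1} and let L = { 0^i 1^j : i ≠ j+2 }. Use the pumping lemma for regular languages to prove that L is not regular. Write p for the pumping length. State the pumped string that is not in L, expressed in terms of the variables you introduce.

Assume L is regular. Let p be the pumping length given by the pumping lemma.
Choose w = 0^p 1^{p+p!-2}. Since p ≠ (p+p!-2)+2 = p+p!, w ∈ L; and |w| ≥ p.
The pumping lemma gives a decomposition w = xyz where |xy| ≤ p and |y| ≥ 1.
The first p characters of w are 0's, so xy (and hence y) consists only of 0's. Write y = 0^k, 1 ≤ k ≤ p.
Since 1 ≤ k ≤ p, k divides p!; set t = 1 + p!/k. Then xy^t z has p + (p!/k)·k = p + p! copies of 0. Now the 0-count is p+p! and (1-count)+2 = (p+p!-2)+2 = p+p!, so i ≠ j+2 fails. So xy^t z = 0^{p+p!} 1^{p+p!-2} ∉ L.
This contradicts the pumping lemma, so L is not regular.

0^{p+p!} 1^{p+p!-2}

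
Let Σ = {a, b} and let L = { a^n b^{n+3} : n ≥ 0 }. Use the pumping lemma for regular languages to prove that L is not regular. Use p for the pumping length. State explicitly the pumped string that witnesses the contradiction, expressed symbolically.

Assume L is regular. Let p be the pumping length given by the pumping lemma.
Let w = a^p b^{p+3} ∈ L; note |w| = 2p+3 ≥ p.
By the pumping lemma, w = xyz with |xy| ≤ p and |y| ≥ 1.
Because |xy| ≤ p and w begins with p copies of a, we have y = a^k with 1 ≤ k ≤ p.
Pump with i = 2: xy^2z = a^{p+k} b^{p+3}. For this to lie in L we would need p+3 = (p+k)+3, which forces k = 0. But k ≥ 1, so xy^2z ∉ L.
This is a contradiction; hence L is not regular.

a^{p+k} b^{p+3}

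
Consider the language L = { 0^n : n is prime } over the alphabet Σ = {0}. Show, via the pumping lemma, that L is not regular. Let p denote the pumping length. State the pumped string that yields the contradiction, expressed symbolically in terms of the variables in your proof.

0^{q(1+k)}

Toward a contradiction, assume L is regular with pumping length p.
Let q be a prime with q ≥ p+2 (infinitely many primes exist), and take w = 0^q ∈ L with |w| = q ≥ p.
Write w = xyz as guaranteed by the lemma, with |xy| ≤ p and |y| ≥ 1.
Then y = 0^k for some k with 1 ≤ k ≤ p.
Since 1 ≤ k ≤ p, |xz| = q-k. Pump with i = q+1: |xy^{q+1}z| = (q-k)+(q+1)k = q+qk = q(1+k), which is composite (both factors ≥ 2). So xy^{q+1}z = 0^{q(1+k)} ∉ L.
This is a contradiction; hence L is not regular.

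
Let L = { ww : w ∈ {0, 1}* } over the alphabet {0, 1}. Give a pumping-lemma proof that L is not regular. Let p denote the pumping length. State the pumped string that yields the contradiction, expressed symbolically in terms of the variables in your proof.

0^{p+k} 1^p 0^p 1^p

Assume L is regular. Let p be the pumping length given by the pumping lemma.
Take w = 0^p 1^p 0^p 1^p = uu where u = 0^p1^p; then w ∈ L and |w| = 4p ≥ p.
Write w = xyz as guaranteed by the lemma, with |xy| ≤ p and |y| > 0.
Because |xy| ≤ p and w begins with p copies of 0, we have y = 0^k with 1 ≤ k ≤ p.
Pump with i = 2: xy^2z = 0^{p+k} 1^p 0^p 1^p, of length 4p+k. Suppose this equals vv. The string starts with 0 and ends with 1, so v does too; thus the boundary between the two copies of v is a 1→0 transition. There is exactly one such transition, at position 2p+k, so |v| = 2p+k and |vv| = 4p+2k ≠ 4p+k since k ≥ 1. So xy^2z ∉ L.
This contradicts the pumping lemma, so L is not regular.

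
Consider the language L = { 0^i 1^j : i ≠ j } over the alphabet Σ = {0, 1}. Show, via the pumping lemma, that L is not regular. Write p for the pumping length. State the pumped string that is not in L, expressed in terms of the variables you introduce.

0^{p+p!} 1^{p+p!}

Assume L is regular; let p be its pumping constant.
Choose w = 0^p 1^{p+p!}. Since p ≠ p+p!, w ∈ L; and |w| ≥ p.
Write w = xyz as guaranteed by the lemma, with |xy| ≤ p and |y| ≥ 1.
The first p characters of w are 0's, so xy (and hence y) consists only of 0's. Write y = 0^k, 1 ≤ k ≤ p.
Since 1 ≤ k ≤ p, k divides p!; set t = 1 + p!/k. Then xy^t z has p + (p!/k)·k = p + p! copies of 0. Now the 0-count equals the 1-count, so i ≠ j fails. So xy^t z = 0^{p+p!} 1^{p+p!} ∉ L.
This is a contradiction; hence L is not regular.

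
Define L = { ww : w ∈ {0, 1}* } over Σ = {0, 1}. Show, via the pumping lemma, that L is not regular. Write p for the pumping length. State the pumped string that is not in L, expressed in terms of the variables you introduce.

0^{p+k} 1^p 0^p 1^p

Assume L is regular; let p be its pumping constant.
Take w = 0^p 1^p 0^p 1^p = uu where u = 0^p1^p; then w ∈ L and |w| = 4p ≥ p.
Write w = xyz as guaranteed by the lemma, with |xy| ≤ p and |y| ≥ 1.
The first p characters of w are 0's, so xy (and hence y) consists only of 0's. Write y = 0^k, 1 ≤ k ≤ p.
Pump with i = 2: xy^2z = 0^{p+k} 1^p 0^p 1^p, of length 4p+k. Suppose this equals vv. The string starts with 0 and ends with 1, so v does too; thus the boundary between the two copies of v is a 1→0 transition. There is exactly one such transition, at position 2p+k, so |v| = 2p+k and |vv| = 4p+2k ≠ 4p+k since k ≥ 1. So xy^2z ∉ L.
Contradiction. Therefore L is not regular.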